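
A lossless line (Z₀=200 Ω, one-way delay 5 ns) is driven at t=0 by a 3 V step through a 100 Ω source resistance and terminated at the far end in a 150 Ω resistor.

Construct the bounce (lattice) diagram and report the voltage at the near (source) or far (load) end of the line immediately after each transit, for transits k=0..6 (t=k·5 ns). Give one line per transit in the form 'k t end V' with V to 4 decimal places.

Γ_L=-0.142857, Γ_S=-0.333333; launch V₁=3·200/300=2.000000
k=0 src: V=2.0000
k=1 load: inc=2.000000, refl=2.000000·-0.142857=-0.2857; V=0.000000+2.000000+-0.285714=1.7143
k=2 src: inc=-0.285714, refl=-0.285714·-0.333333=0.0952; V=2.000000+-0.285714+0.095238=1.8095
k=3 load: inc=0.095238, refl=0.095238·-0.142857=-0.0136; V=1.714286+0.095238+-0.013605=1.7959
k=4 src: inc=-0.013605, refl=-0.013605·-0.333333=0.0045; V=1.809524+-0.013605+0.004535=1.8005
k=5 load: inc=0.004535, refl=0.004535·-0.142857=-0.0006; V=1.795918+0.004535+-0.000648=1.7998
k=6 src: inc=-0.000648, refl=-0.000648·-0.333333=0.0002; V=1.800454+-0.000648+0.000216=1.8000

0 0 source 2.0000
1 5 load 1.7143
2 10 source 1.8095
3 15 load 1.7959
4 20 source 1.8005
5 25 load 1.7998
6 30 source 1.8000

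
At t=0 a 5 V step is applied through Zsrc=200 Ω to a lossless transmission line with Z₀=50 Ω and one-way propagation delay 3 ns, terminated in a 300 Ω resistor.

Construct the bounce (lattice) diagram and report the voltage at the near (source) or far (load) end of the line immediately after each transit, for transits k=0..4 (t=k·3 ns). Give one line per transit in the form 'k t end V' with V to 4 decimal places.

0 0 source 1.0000
1 3 load 1.7143
2 6 source 2.1429
3 9 load 2.4490
4 12 source 2.6327

Γ_L=0.714286, Γ_S=0.600000; launch V₁=5·50/250=1.000000
k=0 src: V=1.0000
k=1 load: inc=1.000000, refl=1.000000·0.714286=0.7143; V=0.000000+1.000000+0.714286=1.7143
k=2 src: inc=0.714286, refl=0.714286·0.600000=0.4286; V=1.000000+0.714286+0.428571=2.1429
k=3 load: inc=0.428571, refl=0.428571·0.714286=0.3061; V=1.714286+0.428571+0.306122=2.4490
k=4 src: inc=0.306122, refl=0.306122·0.600000=0.1837; V=2.142857+0.306122+0.183673=2.6327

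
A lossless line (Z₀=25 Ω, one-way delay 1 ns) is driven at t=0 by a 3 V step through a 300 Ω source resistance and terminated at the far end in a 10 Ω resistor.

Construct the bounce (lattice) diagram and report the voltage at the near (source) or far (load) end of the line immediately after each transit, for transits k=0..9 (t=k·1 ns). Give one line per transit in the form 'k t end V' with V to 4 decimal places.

Γ_L=-0.428571, Γ_S=0.846154; launch V₁=3·25/325=0.230769
k=0 src: V=0.2308
k=1 load: inc=0.230769, refl=0.230769·-0.428571=-0.0989; V=0.000000+0.230769+-0.098901=0.1319
k=2 src: inc=-0.098901, refl=-0.098901·0.846154=-0.0837; V=0.230769+-0.098901+-0.083686=0.0482
k=3 load: inc=-0.083686, refl=-0.083686·-0.428571=0.0359; V=0.131868+-0.083686+0.035865=0.0840
k=4 src: inc=0.035865, refl=0.035865·0.846154=0.0303; V=0.048183+0.035865+0.030348=0.1144
k=5 load: inc=0.030348, refl=0.030348·-0.428571=-0.0130; V=0.084048+0.030348+-0.013006=0.1014
k=6 src: inc=-0.013006, refl=-0.013006·0.846154=-0.0110; V=0.114395+-0.013006+-0.011005=0.0904
k=7 load: inc=-0.011005, refl=-0.011005·-0.428571=0.0047; V=0.101389+-0.011005+0.004716=0.0951
k=8 src: inc=0.004716, refl=0.004716·0.846154=0.0040; V=0.090384+0.004716+0.003991=0.0991
k=9 load: inc=0.003991, refl=0.003991·-0.428571=-0.0017; V=0.095101+0.003991+-0.001710=0.0974

0 0 source 0.2308
1 1 load 0.1319
2 2 source 0.0482
3 3 load 0.0840
4 4 source 0.1144
5 5 load 0.1014
6 6 source 0.0904
7 7 load 0.0951
8 8 source 0.0991
9 9 load 0.0974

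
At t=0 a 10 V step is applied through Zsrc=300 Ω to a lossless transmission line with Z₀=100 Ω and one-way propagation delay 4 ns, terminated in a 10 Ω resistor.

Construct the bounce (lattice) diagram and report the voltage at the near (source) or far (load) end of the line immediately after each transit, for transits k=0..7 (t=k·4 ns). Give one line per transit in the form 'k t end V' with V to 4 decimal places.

Γ_L=-0.818182, Γ_S=0.500000; launch V₁=10·100/400=2.500000
k=0 src: V=2.5000
k=1 load: inc=2.500000, refl=2.500000·-0.818182=-2.0455; V=0.000000+2.500000+-2.045455=0.4545
k=2 src: inc=-2.045455, refl=-2.045455·0.500000=-1.0227; V=2.500000+-2.045455+-1.022727=-0.5682
k=3 load: inc=-1.022727, refl=-1.022727·-0.818182=0.8368; V=0.454545+-1.022727+0.836777=0.2686
k=4 src: inc=0.836777, refl=0.836777·0.500000=0.4184; V=-0.568182+0.836777+0.418388=0.6870
k=5 load: inc=0.418388, refl=0.418388·-0.818182=-0.3423; V=0.268595+0.418388+-0.342318=0.3447
k=6 src: inc=-0.342318, refl=-0.342318·0.500000=-0.1712; V=0.686983+-0.342318+-0.171159=0.1735
k=7 load: inc=-0.171159, refl=-0.171159·-0.818182=0.1400; V=0.344666+-0.171159+0.140039=0.3135

0 0 source 2.5000
1 4 load 0.4545
2 8 source -0.5682
3 12 load 0.2686
4 16 source 0.6870
5 20 load 0.3447
6 24 source 0.1735
7 28 load 0.3135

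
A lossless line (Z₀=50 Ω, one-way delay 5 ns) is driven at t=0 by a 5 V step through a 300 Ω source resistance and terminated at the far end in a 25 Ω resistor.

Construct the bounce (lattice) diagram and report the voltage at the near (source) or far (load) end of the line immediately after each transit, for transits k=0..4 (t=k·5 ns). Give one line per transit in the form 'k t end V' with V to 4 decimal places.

Γ_L=-0.333333, Γ_S=0.714286; launch V₁=5·50/350=0.714286
k=0 src: V=0.7143
k=1 load: inc=0.714286, refl=0.714286·-0.333333=-0.2381; V=0.000000+0.714286+-0.238095=0.4762
k=2 src: inc=-0.238095, refl=-0.238095·0.714286=-0.1701; V=0.714286+-0.238095+-0.170068=0.3061
k=3 load: inc=-0.170068, refl=-0.170068·-0.333333=0.0567; V=0.476190+-0.170068+0.056689=0.3628
k=4 src: inc=0.056689, refl=0.056689·0.714286=0.0405; V=0.306122+0.056689+0.040492=0.4033

0 0 source 0.7143
1 5 load 0.4762
2 10 source 0.3061
3 15 load 0.3628
4 20 source 0.4033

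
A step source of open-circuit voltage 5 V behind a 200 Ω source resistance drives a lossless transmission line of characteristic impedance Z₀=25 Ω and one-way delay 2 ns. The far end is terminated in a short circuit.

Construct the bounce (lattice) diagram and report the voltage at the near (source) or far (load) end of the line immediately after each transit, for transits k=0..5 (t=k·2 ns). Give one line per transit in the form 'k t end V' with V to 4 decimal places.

0 0 source 0.5556
1 2 load 0.0000
2 4 source -0.4321
3 6 load 0.0000
4 8 source 0.3361
5 10 load 0.0000

Γ_L=-1.000000, Γ_S=0.777778; launch V₁=5·25/225=0.555556
k=0 src: V=0.5556
k=1 load: inc=0.555556, refl=0.555556·-1.000000=-0.5556; V=0.000000+0.555556+-0.555556=0.0000
k=2 src: inc=-0.555556, refl=-0.555556·0.777778=-0.4321; V=0.555556+-0.555556+-0.432099=-0.4321
k=3 load: inc=-0.432099, refl=-0.432099·-1.000000=0.4321; V=0.000000+-0.432099+0.432099=0.0000
k=4 src: inc=0.432099, refl=0.432099·0.777778=0.3361; V=-0.432099+0.432099+0.336077=0.3361
k=5 load: inc=0.336077, refl=0.336077·-1.000000=-0.3361; V=0.000000+0.336077+-0.336077=0.0000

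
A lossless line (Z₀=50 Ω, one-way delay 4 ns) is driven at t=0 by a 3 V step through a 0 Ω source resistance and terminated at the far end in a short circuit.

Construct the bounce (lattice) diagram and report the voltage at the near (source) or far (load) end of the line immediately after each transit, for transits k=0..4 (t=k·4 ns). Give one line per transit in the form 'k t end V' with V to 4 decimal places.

0 0 source 3.0000
1 4 load 0.0000
2 8 source 3.0000
3 12 load 0.0000
4 16 source 3.0000

Γ_L=-1.000000, Γ_S=-1.000000; launch V₁=3·50/50=3.000000
k=0 src: V=3.0000
k=1 load: inc=3.000000, refl=3.000000·-1.000000=-3.0000; V=0.000000+3.000000+-3.000000=0.0000
k=2 src: inc=-3.000000, refl=-3.000000·-1.000000=3.0000; V=3.000000+-3.000000+3.000000=3.0000
k=3 load: inc=3.000000, refl=3.000000·-1.000000=-3.0000; V=0.000000+3.000000+-3.000000=0.0000
k=4 src: inc=-3.000000, refl=-3.000000·-1.000000=3.0000; V=3.000000+-3.000000+3.000000=3.0000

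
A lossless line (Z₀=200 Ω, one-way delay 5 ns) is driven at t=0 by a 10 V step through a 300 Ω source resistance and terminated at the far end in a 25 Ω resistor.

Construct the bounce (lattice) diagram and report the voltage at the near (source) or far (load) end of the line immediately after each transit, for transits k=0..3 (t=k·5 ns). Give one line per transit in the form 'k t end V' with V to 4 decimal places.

Γ_L=-0.777778, Γ_S=0.200000; launch V₁=10·200/500=4.000000
k=0 src: V=4.0000
k=1 load: inc=4.000000, refl=4.000000·-0.777778=-3.1111; V=0.000000+4.000000+-3.111111=0.8889
k=2 src: inc=-3.111111, refl=-3.111111·0.200000=-0.6222; V=4.000000+-3.111111+-0.622222=0.2667
k=3 load: inc=-0.622222, refl=-0.622222·-0.777778=0.4840; V=0.888889+-0.622222+0.483951=0.7506

0 0 source 4.0000
1 5 load 0.8889
2 10 source 0.2667
3 15 load 0.7506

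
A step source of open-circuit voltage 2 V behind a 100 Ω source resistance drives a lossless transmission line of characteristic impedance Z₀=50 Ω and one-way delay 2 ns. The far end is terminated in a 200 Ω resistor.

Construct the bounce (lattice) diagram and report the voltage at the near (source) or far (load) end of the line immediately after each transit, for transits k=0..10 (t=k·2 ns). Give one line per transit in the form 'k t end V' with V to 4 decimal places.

Γ_L=0.600000, Γ_S=0.333333; launch V₁=2·50/150=0.666667
k=0 src: V=0.6667
k=1 load: inc=0.666667, refl=0.666667·0.600000=0.4000; V=0.000000+0.666667+0.400000=1.0667
k=2 src: inc=0.400000, refl=0.400000·0.333333=0.1333; V=0.666667+0.400000+0.133333=1.2000
k=3 load: inc=0.133333, refl=0.133333·0.600000=0.0800; V=1.066667+0.133333+0.080000=1.2800
k=4 src: inc=0.080000, refl=0.080000·0.333333=0.0267; V=1.200000+0.080000+0.026667=1.3067
k=5 load: inc=0.026667, refl=0.026667·0.600000=0.0160; V=1.280000+0.026667+0.016000=1.3227
k=6 src: inc=0.016000, refl=0.016000·0.333333=0.0053; V=1.306667+0.016000+0.005333=1.3280
k=7 load: inc=0.005333, refl=0.005333·0.600000=0.0032; V=1.322667+0.005333+0.003200=1.3312
k=8 src: inc=0.003200, refl=0.003200·0.333333=0.0011; V=1.328000+0.003200+0.001067=1.3323
k=9 load: inc=0.001067, refl=0.001067·0.600000=0.0006; V=1.331200+0.001067+0.000640=1.3329
k=10 src: inc=0.000640, refl=0.000640·0.333333=0.0002; V=1.332267+0.000640+0.000213=1.3331

0 0 source 0.6667
1 2 load 1.0667
2 4 source 1.2000
3 6 load 1.2800
4 8 source 1.3067
5 10 load 1.3227
6 12 source 1.3280
7 14 load 1.3312
8 16 source 1.3323
9 18 load 1.3329
10 20 source 1.3331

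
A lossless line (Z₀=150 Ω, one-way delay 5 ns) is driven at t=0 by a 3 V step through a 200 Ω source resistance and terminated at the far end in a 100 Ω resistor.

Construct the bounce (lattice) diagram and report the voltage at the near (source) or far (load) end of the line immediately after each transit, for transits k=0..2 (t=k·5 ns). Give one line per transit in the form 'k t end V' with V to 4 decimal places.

Γ_L=-0.200000, Γ_S=0.142857; launch V₁=3·150/350=1.285714
k=0 src: V=1.2857
k=1 load: inc=1.285714, refl=1.285714·-0.200000=-0.2571; V=0.000000+1.285714+-0.257143=1.0286
k=2 src: inc=-0.257143, refl=-0.257143·0.142857=-0.0367; V=1.285714+-0.257143+-0.036735=0.9918

0 0 source 1.2857
1 5 load 1.0286
2 10 source 0.9918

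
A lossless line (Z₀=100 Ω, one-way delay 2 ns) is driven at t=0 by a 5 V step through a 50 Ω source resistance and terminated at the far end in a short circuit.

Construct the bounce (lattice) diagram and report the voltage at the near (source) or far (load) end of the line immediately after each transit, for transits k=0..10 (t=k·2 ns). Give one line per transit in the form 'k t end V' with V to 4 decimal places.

0 0 source 3.3333
1 2 load 0.0000
2 4 source 1.1111
3 6 load 0.0000
4 8 source 0.3704
5 10 load 0.0000
6 12 source 0.1235
7 14 load 0.0000
8 16 source 0.0412
9 18 load 0.0000
10 20 source 0.0137

Γ_L=-1.000000, Γ_S=-0.333333; launch V₁=5·100/150=3.333333
k=0 src: V=3.3333
k=1 load: inc=3.333333, refl=3.333333·-1.000000=-3.3333; V=0.000000+3.333333+-3.333333=0.0000
k=2 src: inc=-3.333333, refl=-3.333333·-0.333333=1.1111; V=3.333333+-3.333333+1.111111=1.1111
k=3 load: inc=1.111111, refl=1.111111·-1.000000=-1.1111; V=0.000000+1.111111+-1.111111=0.0000
k=4 src: inc=-1.111111, refl=-1.111111·-0.333333=0.3704; V=1.111111+-1.111111+0.370370=0.3704
k=5 load: inc=0.370370, refl=0.370370·-1.000000=-0.3704; V=0.000000+0.370370+-0.370370=0.0000
k=6 src: inc=-0.370370, refl=-0.370370·-0.333333=0.1235; V=0.370370+-0.370370+0.123457=0.1235
k=7 load: inc=0.123457, refl=0.123457·-1.000000=-0.1235; V=0.000000+0.123457+-0.123457=0.0000
k=8 src: inc=-0.123457, refl=-0.123457·-0.333333=0.0412; V=0.123457+-0.123457+0.041152=0.0412
k=9 load: inc=0.041152, refl=0.041152·-1.000000=-0.0412; V=0.000000+0.041152+-0.041152=0.0000
k=10 src: inc=-0.041152, refl=-0.041152·-0.333333=0.0137; V=0.041152+-0.041152+0.013717=0.0137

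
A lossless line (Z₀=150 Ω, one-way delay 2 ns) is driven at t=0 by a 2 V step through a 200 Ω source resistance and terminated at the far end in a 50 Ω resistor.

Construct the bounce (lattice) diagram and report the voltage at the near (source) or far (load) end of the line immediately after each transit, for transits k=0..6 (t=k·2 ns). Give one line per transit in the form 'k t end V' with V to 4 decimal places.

0 0 source 0.8571
1 2 load 0.4286
2 4 source 0.3673
3 6 load 0.3980
4 8 source 0.4023
5 10 load 0.4001
6 12 source 0.3998

Γ_L=-0.500000, Γ_S=0.142857; launch V₁=2·150/350=0.857143
k=0 src: V=0.8571
k=1 load: inc=0.857143, refl=0.857143·-0.500000=-0.4286; V=0.000000+0.857143+-0.428571=0.4286
k=2 src: inc=-0.428571, refl=-0.428571·0.142857=-0.0612; V=0.857143+-0.428571+-0.061224=0.3673
k=3 load: inc=-0.061224, refl=-0.061224·-0.500000=0.0306; V=0.428571+-0.061224+0.030612=0.3980
k=4 src: inc=0.030612, refl=0.030612·0.142857=0.0044; V=0.367347+0.030612+0.004373=0.4023
k=5 load: inc=0.004373, refl=0.004373·-0.500000=-0.0022; V=0.397959+0.004373+-0.002187=0.4001
k=6 src: inc=-0.002187, refl=-0.002187·0.142857=-0.0003; V=0.402332+-0.002187+-0.000312=0.3998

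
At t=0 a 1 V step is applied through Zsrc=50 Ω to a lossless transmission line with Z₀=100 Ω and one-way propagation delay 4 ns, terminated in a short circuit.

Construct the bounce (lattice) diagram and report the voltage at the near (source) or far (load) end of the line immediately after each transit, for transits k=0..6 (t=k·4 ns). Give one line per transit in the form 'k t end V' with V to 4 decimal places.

0 0 source 0.6667
1 4 load 0.0000
2 8 source 0.2222
3 12 load 0.0000
4 16 source 0.0741
5 20 load 0.0000
6 24 source 0.0247

Γ_L=-1.000000, Γ_S=-0.333333; launch V₁=1·100/150=0.666667
k=0 src: V=0.6667
k=1 load: inc=0.666667, refl=0.666667·-1.000000=-0.6667; V=0.000000+0.666667+-0.666667=0.0000
k=2 src: inc=-0.666667, refl=-0.666667·-0.333333=0.2222; V=0.666667+-0.666667+0.222222=0.2222
k=3 load: inc=0.222222, refl=0.222222·-1.000000=-0.2222; V=0.000000+0.222222+-0.222222=0.0000
k=4 src: inc=-0.222222, refl=-0.222222·-0.333333=0.0741; V=0.222222+-0.222222+0.074074=0.0741
k=5 load: inc=0.074074, refl=0.074074·-1.000000=-0.0741; V=0.000000+0.074074+-0.074074=0.0000
k=6 src: inc=-0.074074, refl=-0.074074·-0.333333=0.0247; V=0.074074+-0.074074+0.024691=0.0247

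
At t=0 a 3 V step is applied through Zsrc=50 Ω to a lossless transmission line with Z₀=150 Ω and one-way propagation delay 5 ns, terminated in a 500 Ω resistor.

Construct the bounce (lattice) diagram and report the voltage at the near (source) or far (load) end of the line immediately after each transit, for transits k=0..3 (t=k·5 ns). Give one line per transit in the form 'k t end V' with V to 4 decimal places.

Γ_L=0.538462, Γ_S=-0.500000; launch V₁=3·150/200=2.250000
k=0 src: V=2.2500
k=1 load: inc=2.250000, refl=2.250000·0.538462=1.2115; V=0.000000+2.250000+1.211538=3.4615
k=2 src: inc=1.211538, refl=1.211538·-0.500000=-0.6058; V=2.250000+1.211538+-0.605769=2.8558
k=3 load: inc=-0.605769, refl=-0.605769·0.538462=-0.3262; V=3.461538+-0.605769+-0.326183=2.5296

0 0 source 2.2500
1 5 load 3.4615
2 10 source 2.8558
3 15 load 2.5296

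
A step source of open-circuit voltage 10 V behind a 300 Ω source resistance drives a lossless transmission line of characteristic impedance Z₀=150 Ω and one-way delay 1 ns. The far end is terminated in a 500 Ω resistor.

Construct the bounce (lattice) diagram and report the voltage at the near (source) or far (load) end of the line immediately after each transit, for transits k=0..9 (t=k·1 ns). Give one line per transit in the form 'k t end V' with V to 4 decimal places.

0 0 source 3.3333
1 1 load 5.1282
2 2 source 5.7265
3 3 load 6.0487
4 4 source 6.1560
5 5 load 6.2139
6 6 source 6.2331
7 7 load 6.2435
8 8 source 6.2470
9 9 load 6.2488

Γ_L=0.538462, Γ_S=0.333333; launch V₁=10·150/450=3.333333
k=0 src: V=3.3333
k=1 load: inc=3.333333, refl=3.333333·0.538462=1.7949; V=0.000000+3.333333+1.794872=5.1282
k=2 src: inc=1.794872, refl=1.794872·0.333333=0.5983; V=3.333333+1.794872+0.598291=5.7265
k=3 load: inc=0.598291, refl=0.598291·0.538462=0.3222; V=5.128205+0.598291+0.322156=6.0487
k=4 src: inc=0.322156, refl=0.322156·0.333333=0.1074; V=5.726496+0.322156+0.107385=6.1560
k=5 load: inc=0.107385, refl=0.107385·0.538462=0.0578; V=6.048652+0.107385+0.057823=6.2139
k=6 src: inc=0.057823, refl=0.057823·0.333333=0.0193; V=6.156038+0.057823+0.019274=6.2331
k=7 load: inc=0.019274, refl=0.019274·0.538462=0.0104; V=6.213861+0.019274+0.010378=6.2435
k=8 src: inc=0.010378, refl=0.010378·0.333333=0.0035; V=6.233135+0.010378+0.003459=6.2470
k=9 load: inc=0.003459, refl=0.003459·0.538462=0.0019; V=6.243513+0.003459+0.001863=6.2488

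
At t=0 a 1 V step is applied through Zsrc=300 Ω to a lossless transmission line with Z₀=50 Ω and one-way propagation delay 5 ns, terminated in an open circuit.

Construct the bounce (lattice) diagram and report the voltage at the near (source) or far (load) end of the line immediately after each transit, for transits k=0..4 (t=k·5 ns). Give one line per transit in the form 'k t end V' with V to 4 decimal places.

Γ_L=1.000000, Γ_S=0.714286; launch V₁=1·50/350=0.142857
k=0 src: V=0.1429
k=1 load: inc=0.142857, refl=0.142857·1.000000=0.1429; V=0.000000+0.142857+0.142857=0.2857
k=2 src: inc=0.142857, refl=0.142857·0.714286=0.1020; V=0.142857+0.142857+0.102041=0.3878
k=3 load: inc=0.102041, refl=0.102041·1.000000=0.1020; V=0.285714+0.102041+0.102041=0.4898
k=4 src: inc=0.102041, refl=0.102041·0.714286=0.0729; V=0.387755+0.102041+0.072886=0.5627

0 0 source 0.1429
1 5 load 0.2857
2 10 source 0.3878
3 15 load 0.4898
4 20 source 0.5627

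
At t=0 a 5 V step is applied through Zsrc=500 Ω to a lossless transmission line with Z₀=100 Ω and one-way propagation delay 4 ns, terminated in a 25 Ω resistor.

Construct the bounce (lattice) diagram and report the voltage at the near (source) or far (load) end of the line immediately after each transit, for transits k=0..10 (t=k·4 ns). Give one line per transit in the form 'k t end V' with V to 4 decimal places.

0 0 source 0.8333
1 4 load 0.3333
2 8 source 0.0000
3 12 load 0.2000
4 16 source 0.3333
5 20 load 0.2533
6 24 source 0.2000
7 28 load 0.2320
8 32 source 0.2533
9 36 load 0.2405
10 40 source 0.2320

Γ_L=-0.600000, Γ_S=0.666667; launch V₁=5·100/600=0.833333
k=0 src: V=0.8333
k=1 load: inc=0.833333, refl=0.833333·-0.600000=-0.5000; V=0.000000+0.833333+-0.500000=0.3333
k=2 src: inc=-0.500000, refl=-0.500000·0.666667=-0.3333; V=0.833333+-0.500000+-0.333333=0.0000
k=3 load: inc=-0.333333, refl=-0.333333·-0.600000=0.2000; V=0.333333+-0.333333+0.200000=0.2000
k=4 src: inc=0.200000, refl=0.200000·0.666667=0.1333; V=0.000000+0.200000+0.133333=0.3333
k=5 load: inc=0.133333, refl=0.133333·-0.600000=-0.0800; V=0.200000+0.133333+-0.080000=0.2533
k=6 src: inc=-0.080000, refl=-0.080000·0.666667=-0.0533; V=0.333333+-0.080000+-0.053333=0.2000
k=7 load: inc=-0.053333, refl=-0.053333·-0.600000=0.0320; V=0.253333+-0.053333+0.032000=0.2320
k=8 src: inc=0.032000, refl=0.032000·0.666667=0.0213; V=0.200000+0.032000+0.021333=0.2533
k=9 load: inc=0.021333, refl=0.021333·-0.600000=-0.0128; V=0.232000+0.021333+-0.012800=0.2405
k=10 src: inc=-0.012800, refl=-0.012800·0.666667=-0.0085; V=0.253333+-0.012800+-0.008533=0.2320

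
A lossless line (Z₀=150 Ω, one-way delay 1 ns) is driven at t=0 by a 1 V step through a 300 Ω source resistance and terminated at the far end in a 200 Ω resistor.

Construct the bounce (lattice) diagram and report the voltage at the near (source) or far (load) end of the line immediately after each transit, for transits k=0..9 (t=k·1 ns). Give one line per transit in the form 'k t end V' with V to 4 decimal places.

0 0 source 0.3333
1 1 load 0.3810
2 2 source 0.3968
3 3 load 0.3991
4 4 source 0.3998
5 5 load 0.4000
6 6 source 0.4000
7 7 load 0.4000
8 8 source 0.4000
9 9 load 0.4000

Γ_L=0.142857, Γ_S=0.333333; launch V₁=1·150/450=0.333333
k=0 src: V=0.3333
k=1 load: inc=0.333333, refl=0.333333·0.142857=0.0476; V=0.000000+0.333333+0.047619=0.3810
k=2 src: inc=0.047619, refl=0.047619·0.333333=0.0159; V=0.333333+0.047619+0.015873=0.3968
k=3 load: inc=0.015873, refl=0.015873·0.142857=0.0023; V=0.380952+0.015873+0.002268=0.3991
k=4 src: inc=0.002268, refl=0.002268·0.333333=0.0008; V=0.396825+0.002268+0.000756=0.3998
k=5 load: inc=0.000756, refl=0.000756·0.142857=0.0001; V=0.399093+0.000756+0.000108=0.4000
k=6 src: inc=0.000108, refl=0.000108·0.333333=0.0000; V=0.399849+0.000108+0.000036=0.4000
k=7 load: inc=0.000036, refl=0.000036·0.142857=0.0000; V=0.399957+0.000036+0.000005=0.4000
k=8 src: inc=0.000005, refl=0.000005·0.333333=0.0000; V=0.399993+0.000005+0.000002=0.4000
k=9 load: inc=0.000002, refl=0.000002·0.142857=0.0000; V=0.399998+0.000002+0.000000=0.4000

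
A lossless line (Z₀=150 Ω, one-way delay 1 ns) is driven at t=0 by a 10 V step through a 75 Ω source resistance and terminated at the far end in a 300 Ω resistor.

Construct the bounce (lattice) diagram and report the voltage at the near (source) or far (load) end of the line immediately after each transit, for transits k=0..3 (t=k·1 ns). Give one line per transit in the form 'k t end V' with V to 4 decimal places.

0 0 source 6.6667
1 1 load 8.8889
2 2 source 8.1481
3 3 load 7.9012

Γ_L=0.333333, Γ_S=-0.333333; launch V₁=10·150/225=6.666667
k=0 src: V=6.6667
k=1 load: inc=6.666667, refl=6.666667·0.333333=2.2222; V=0.000000+6.666667+2.222222=8.8889
k=2 src: inc=2.222222, refl=2.222222·-0.333333=-0.7407; V=6.666667+2.222222+-0.740741=8.1481
k=3 load: inc=-0.740741, refl=-0.740741·0.333333=-0.2469; V=8.888889+-0.740741+-0.246914=7.9012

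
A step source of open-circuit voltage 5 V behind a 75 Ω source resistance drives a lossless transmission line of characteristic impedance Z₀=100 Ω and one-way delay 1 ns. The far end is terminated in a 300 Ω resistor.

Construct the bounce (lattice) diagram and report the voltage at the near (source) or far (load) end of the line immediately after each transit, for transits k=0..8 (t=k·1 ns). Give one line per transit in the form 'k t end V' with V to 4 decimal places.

0 0 source 2.8571
1 1 load 4.2857
2 2 source 4.0816
3 3 load 3.9796
4 4 source 3.9942
5 5 load 4.0015
6 6 source 4.0004
7 7 load 3.9999
8 8 source 4.0000

Γ_L=0.500000, Γ_S=-0.142857; launch V₁=5·100/175=2.857143
k=0 src: V=2.8571
k=1 load: inc=2.857143, refl=2.857143·0.500000=1.4286; V=0.000000+2.857143+1.428571=4.2857
k=2 src: inc=1.428571, refl=1.428571·-0.142857=-0.2041; V=2.857143+1.428571+-0.204082=4.0816
k=3 load: inc=-0.204082, refl=-0.204082·0.500000=-0.1020; V=4.285714+-0.204082+-0.102041=3.9796
k=4 src: inc=-0.102041, refl=-0.102041·-0.142857=0.0146; V=4.081633+-0.102041+0.014577=3.9942
k=5 load: inc=0.014577, refl=0.014577·0.500000=0.0073; V=3.979592+0.014577+0.007289=4.0015
k=6 src: inc=0.007289, refl=0.007289·-0.142857=-0.0010; V=3.994169+0.007289+-0.001041=4.0004
k=7 load: inc=-0.001041, refl=-0.001041·0.500000=-0.0005; V=4.001458+-0.001041+-0.000521=3.9999
k=8 src: inc=-0.000521, refl=-0.000521·-0.142857=0.0001; V=4.000416+-0.000521+0.000074=4.0000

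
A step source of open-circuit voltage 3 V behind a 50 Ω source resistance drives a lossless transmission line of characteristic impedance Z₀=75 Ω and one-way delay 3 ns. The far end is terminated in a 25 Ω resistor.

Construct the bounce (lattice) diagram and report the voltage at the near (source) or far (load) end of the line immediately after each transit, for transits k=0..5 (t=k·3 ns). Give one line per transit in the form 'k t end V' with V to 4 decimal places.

Γ_L=-0.500000, Γ_S=-0.200000; launch V₁=3·75/125=1.800000
k=0 src: V=1.8000
k=1 load: inc=1.800000, refl=1.800000·-0.500000=-0.9000; V=0.000000+1.800000+-0.900000=0.9000
k=2 src: inc=-0.900000, refl=-0.900000·-0.200000=0.1800; V=1.800000+-0.900000+0.180000=1.0800
k=3 load: inc=0.180000, refl=0.180000·-0.500000=-0.0900; V=0.900000+0.180000+-0.090000=0.9900
k=4 src: inc=-0.090000, refl=-0.090000·-0.200000=0.0180; V=1.080000+-0.090000+0.018000=1.0080
k=5 load: inc=0.018000, refl=0.018000·-0.500000=-0.0090; V=0.990000+0.018000+-0.009000=0.9990

0 0 source 1.8000
1 3 load 0.9000
2 6 source 1.0800
3 9 load 0.9900
4 12 source 1.0080
5 15 load 0.9990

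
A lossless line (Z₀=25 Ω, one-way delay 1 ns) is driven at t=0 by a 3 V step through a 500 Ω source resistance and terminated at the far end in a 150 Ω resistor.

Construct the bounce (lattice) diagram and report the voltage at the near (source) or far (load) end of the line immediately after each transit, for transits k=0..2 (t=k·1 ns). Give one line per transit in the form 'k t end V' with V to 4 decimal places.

0 0 source 0.1429
1 1 load 0.2449
2 2 source 0.3372

Γ_L=0.714286, Γ_S=0.904762; launch V₁=3·25/525=0.142857
k=0 src: V=0.1429
k=1 load: inc=0.142857, refl=0.142857·0.714286=0.1020; V=0.000000+0.142857+0.102041=0.2449
k=2 src: inc=0.102041, refl=0.102041·0.904762=0.0923; V=0.142857+0.102041+0.092323=0.3372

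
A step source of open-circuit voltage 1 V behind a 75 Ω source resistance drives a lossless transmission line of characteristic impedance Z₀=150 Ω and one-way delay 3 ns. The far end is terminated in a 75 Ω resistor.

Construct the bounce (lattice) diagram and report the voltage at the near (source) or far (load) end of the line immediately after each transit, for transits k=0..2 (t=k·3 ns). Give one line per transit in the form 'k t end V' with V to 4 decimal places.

Γ_L=-0.333333, Γ_S=-0.333333; launch V₁=1·150/225=0.666667
k=0 src: V=0.6667
k=1 load: inc=0.666667, refl=0.666667·-0.333333=-0.2222; V=0.000000+0.666667+-0.222222=0.4444
k=2 src: inc=-0.222222, refl=-0.222222·-0.333333=0.0741; V=0.666667+-0.222222+0.074074=0.5185

0 0 source 0.6667
1 3 load 0.4444
2 6 source 0.5185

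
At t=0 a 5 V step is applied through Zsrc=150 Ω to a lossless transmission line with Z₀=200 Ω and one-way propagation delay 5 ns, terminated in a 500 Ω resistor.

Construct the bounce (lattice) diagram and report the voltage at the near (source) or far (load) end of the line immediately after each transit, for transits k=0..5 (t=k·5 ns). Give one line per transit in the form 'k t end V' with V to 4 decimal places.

0 0 source 2.8571
1 5 load 4.0816
2 10 source 3.9067
3 15 load 3.8317
4 20 source 3.8424
5 25 load 3.8470

Γ_L=0.428571, Γ_S=-0.142857; launch V₁=5·200/350=2.857143
k=0 src: V=2.8571
k=1 load: inc=2.857143, refl=2.857143·0.428571=1.2245; V=0.000000+2.857143+1.224490=4.0816
k=2 src: inc=1.224490, refl=1.224490·-0.142857=-0.1749; V=2.857143+1.224490+-0.174927=3.9067
k=3 load: inc=-0.174927, refl=-0.174927·0.428571=-0.0750; V=4.081633+-0.174927+-0.074969=3.8317
k=4 src: inc=-0.074969, refl=-0.074969·-0.142857=0.0107; V=3.906706+-0.074969+0.010710=3.8424
k=5 load: inc=0.010710, refl=0.010710·0.428571=0.0046; V=3.831737+0.010710+0.004590=3.8470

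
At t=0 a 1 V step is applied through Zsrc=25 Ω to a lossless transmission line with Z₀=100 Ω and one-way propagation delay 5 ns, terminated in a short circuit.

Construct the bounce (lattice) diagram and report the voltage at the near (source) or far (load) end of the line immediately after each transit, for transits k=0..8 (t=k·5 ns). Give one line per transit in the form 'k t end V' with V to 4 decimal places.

0 0 source 0.8000
1 5 load 0.0000
2 10 source 0.4800
3 15 load 0.0000
4 20 source 0.2880
5 25 load 0.0000
6 30 source 0.1728
7 35 load 0.0000
8 40 source 0.1037

Γ_L=-1.000000, Γ_S=-0.600000; launch V₁=1·100/125=0.800000
k=0 src: V=0.8000
k=1 load: inc=0.800000, refl=0.800000·-1.000000=-0.8000; V=0.000000+0.800000+-0.800000=0.0000
k=2 src: inc=-0.800000, refl=-0.800000·-0.600000=0.4800; V=0.800000+-0.800000+0.480000=0.4800
k=3 load: inc=0.480000, refl=0.480000·-1.000000=-0.4800; V=0.000000+0.480000+-0.480000=0.0000
k=4 src: inc=-0.480000, refl=-0.480000·-0.600000=0.2880; V=0.480000+-0.480000+0.288000=0.2880
k=5 load: inc=0.288000, refl=0.288000·-1.000000=-0.2880; V=0.000000+0.288000+-0.288000=0.0000
k=6 src: inc=-0.288000, refl=-0.288000·-0.600000=0.1728; V=0.288000+-0.288000+0.172800=0.1728
k=7 load: inc=0.172800, refl=0.172800·-1.000000=-0.1728; V=0.000000+0.172800+-0.172800=0.0000
k=8 src: inc=-0.172800, refl=-0.172800·-0.600000=0.1037; V=0.172800+-0.172800+0.103680=0.1037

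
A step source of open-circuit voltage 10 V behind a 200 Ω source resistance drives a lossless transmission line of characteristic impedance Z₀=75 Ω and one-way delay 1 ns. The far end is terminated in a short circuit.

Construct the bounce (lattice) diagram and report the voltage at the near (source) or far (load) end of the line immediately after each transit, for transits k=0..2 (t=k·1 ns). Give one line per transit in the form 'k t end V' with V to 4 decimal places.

0 0 source 2.7273
1 1 load 0.0000
2 2 source -1.2397

Γ_L=-1.000000, Γ_S=0.454545; launch V₁=10·75/275=2.727273
k=0 src: V=2.7273
k=1 load: inc=2.727273, refl=2.727273·-1.000000=-2.7273; V=0.000000+2.727273+-2.727273=0.0000
k=2 src: inc=-2.727273, refl=-2.727273·0.454545=-1.2397; V=2.727273+-2.727273+-1.239669=-1.2397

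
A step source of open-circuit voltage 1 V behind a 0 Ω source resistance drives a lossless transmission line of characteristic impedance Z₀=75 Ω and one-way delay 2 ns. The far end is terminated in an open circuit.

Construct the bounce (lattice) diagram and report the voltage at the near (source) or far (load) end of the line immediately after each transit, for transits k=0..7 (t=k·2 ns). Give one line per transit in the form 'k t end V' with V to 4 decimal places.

Γ_L=1.000000, Γ_S=-1.000000; launch V₁=1·75/75=1.000000
k=0 src: V=1.0000
k=1 load: inc=1.000000, refl=1.000000·1.000000=1.0000; V=0.000000+1.000000+1.000000=2.0000
k=2 src: inc=1.000000, refl=1.000000·-1.000000=-1.0000; V=1.000000+1.000000+-1.000000=1.0000
k=3 load: inc=-1.000000, refl=-1.000000·1.000000=-1.0000; V=2.000000+-1.000000+-1.000000=0.0000
k=4 src: inc=-1.000000, refl=-1.000000·-1.000000=1.0000; V=1.000000+-1.000000+1.000000=1.0000
k=5 load: inc=1.000000, refl=1.000000·1.000000=1.0000; V=0.000000+1.000000+1.000000=2.0000
k=6 src: inc=1.000000, refl=1.000000·-1.000000=-1.0000; V=1.000000+1.000000+-1.000000=1.0000
k=7 load: inc=-1.000000, refl=-1.000000·1.000000=-1.0000; V=2.000000+-1.000000+-1.000000=0.0000

0 0 source 1.0000
1 2 load 2.0000
2 4 source 1.0000
3 6 load 0.0000
4 8 source 1.0000
5 10 load 2.0000
6 12 source 1.0000
7 14 load 0.0000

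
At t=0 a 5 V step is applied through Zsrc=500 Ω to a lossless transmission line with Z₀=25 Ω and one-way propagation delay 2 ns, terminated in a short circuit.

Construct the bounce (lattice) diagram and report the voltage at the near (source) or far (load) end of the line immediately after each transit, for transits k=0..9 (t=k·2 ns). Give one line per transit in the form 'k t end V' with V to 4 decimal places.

Γ_L=-1.000000, Γ_S=0.904762; launch V₁=5·25/525=0.238095
k=0 src: V=0.2381
k=1 load: inc=0.238095, refl=0.238095·-1.000000=-0.2381; V=0.000000+0.238095+-0.238095=0.0000
k=2 src: inc=-0.238095, refl=-0.238095·0.904762=-0.2154; V=0.238095+-0.238095+-0.215420=-0.2154
k=3 load: inc=-0.215420, refl=-0.215420·-1.000000=0.2154; V=0.000000+-0.215420+0.215420=0.0000
k=4 src: inc=0.215420, refl=0.215420·0.904762=0.1949; V=-0.215420+0.215420+0.194903=0.1949
k=5 load: inc=0.194903, refl=0.194903·-1.000000=-0.1949; V=0.000000+0.194903+-0.194903=0.0000
k=6 src: inc=-0.194903, refl=-0.194903·0.904762=-0.1763; V=0.194903+-0.194903+-0.176341=-0.1763
k=7 load: inc=-0.176341, refl=-0.176341·-1.000000=0.1763; V=0.000000+-0.176341+0.176341=0.0000
k=8 src: inc=0.176341, refl=0.176341·0.904762=0.1595; V=-0.176341+0.176341+0.159547=0.1595
k=9 load: inc=0.159547, refl=0.159547·-1.000000=-0.1595; V=0.000000+0.159547+-0.159547=0.0000

0 0 source 0.2381
1 2 load 0.0000
2 4 source -0.2154
3 6 load 0.0000
4 8 source 0.1949
5 10 load 0.0000
6 12 source -0.1763
7 14 load 0.0000
8 16 source 0.1595
9 18 load 0.0000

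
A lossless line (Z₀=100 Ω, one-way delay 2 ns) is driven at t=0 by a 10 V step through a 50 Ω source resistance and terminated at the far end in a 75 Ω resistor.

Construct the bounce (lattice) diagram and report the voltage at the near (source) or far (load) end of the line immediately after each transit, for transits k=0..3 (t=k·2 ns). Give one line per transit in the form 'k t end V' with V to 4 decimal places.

0 0 source 6.6667
1 2 load 5.7143
2 4 source 6.0317
3 6 load 5.9864

Γ_L=-0.142857, Γ_S=-0.333333; launch V₁=10·100/150=6.666667
k=0 src: V=6.6667
k=1 load: inc=6.666667, refl=6.666667·-0.142857=-0.9524; V=0.000000+6.666667+-0.952381=5.7143
k=2 src: inc=-0.952381, refl=-0.952381·-0.333333=0.3175; V=6.666667+-0.952381+0.317460=6.0317
k=3 load: inc=0.317460, refl=0.317460·-0.142857=-0.0454; V=5.714286+0.317460+-0.045351=5.9864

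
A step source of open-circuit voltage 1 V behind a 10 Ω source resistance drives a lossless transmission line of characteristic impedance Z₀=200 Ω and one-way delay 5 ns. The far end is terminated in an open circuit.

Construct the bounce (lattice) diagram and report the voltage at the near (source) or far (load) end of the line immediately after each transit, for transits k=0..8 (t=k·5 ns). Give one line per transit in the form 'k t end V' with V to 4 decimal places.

0 0 source 0.9524
1 5 load 1.9048
2 10 source 1.0431
3 15 load 0.1814
4 20 source 0.9610
5 25 load 1.7406
6 30 source 1.0353
7 35 load 0.3299
8 40 source 0.9681

Γ_L=1.000000, Γ_S=-0.904762; launch V₁=1·200/210=0.952381
k=0 src: V=0.9524
k=1 load: inc=0.952381, refl=0.952381·1.000000=0.9524; V=0.000000+0.952381+0.952381=1.9048
k=2 src: inc=0.952381, refl=0.952381·-0.904762=-0.8617; V=0.952381+0.952381+-0.861678=1.0431
k=3 load: inc=-0.861678, refl=-0.861678·1.000000=-0.8617; V=1.904762+-0.861678+-0.861678=0.1814
k=4 src: inc=-0.861678, refl=-0.861678·-0.904762=0.7796; V=1.043084+-0.861678+0.779613=0.9610
k=5 load: inc=0.779613, refl=0.779613·1.000000=0.7796; V=0.181406+0.779613+0.779613=1.7406
k=6 src: inc=0.779613, refl=0.779613·-0.904762=-0.7054; V=0.961019+0.779613+-0.705365=1.0353
k=7 load: inc=-0.705365, refl=-0.705365·1.000000=-0.7054; V=1.740633+-0.705365+-0.705365=0.3299
k=8 src: inc=-0.705365, refl=-0.705365·-0.904762=0.6382; V=1.035268+-0.705365+0.638187=0.9681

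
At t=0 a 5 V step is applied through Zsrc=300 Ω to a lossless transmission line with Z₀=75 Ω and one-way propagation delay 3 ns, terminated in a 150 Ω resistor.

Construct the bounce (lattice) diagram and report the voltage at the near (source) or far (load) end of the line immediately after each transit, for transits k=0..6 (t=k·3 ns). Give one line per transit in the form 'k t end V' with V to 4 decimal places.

0 0 source 1.0000
1 3 load 1.3333
2 6 source 1.5333
3 9 load 1.6000
4 12 source 1.6400
5 15 load 1.6533
6 18 source 1.6613

Γ_L=0.333333, Γ_S=0.600000; launch V₁=5·75/375=1.000000
k=0 src: V=1.0000
k=1 load: inc=1.000000, refl=1.000000·0.333333=0.3333; V=0.000000+1.000000+0.333333=1.3333
k=2 src: inc=0.333333, refl=0.333333·0.600000=0.2000; V=1.000000+0.333333+0.200000=1.5333
k=3 load: inc=0.200000, refl=0.200000·0.333333=0.0667; V=1.333333+0.200000+0.066667=1.6000
k=4 src: inc=0.066667, refl=0.066667·0.600000=0.0400; V=1.533333+0.066667+0.040000=1.6400
k=5 load: inc=0.040000, refl=0.040000·0.333333=0.0133; V=1.600000+0.040000+0.013333=1.6533
k=6 src: inc=0.013333, refl=0.013333·0.600000=0.0080; V=1.640000+0.013333+0.008000=1.6613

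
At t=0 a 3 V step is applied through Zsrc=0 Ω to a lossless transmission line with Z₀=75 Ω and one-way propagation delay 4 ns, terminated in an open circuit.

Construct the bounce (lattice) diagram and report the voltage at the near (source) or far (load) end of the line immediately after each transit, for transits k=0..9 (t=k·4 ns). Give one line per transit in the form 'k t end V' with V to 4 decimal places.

Γ_L=1.000000, Γ_S=-1.000000; launch V₁=3·75/75=3.000000
k=0 src: V=3.0000
k=1 load: inc=3.000000, refl=3.000000·1.000000=3.0000; V=0.000000+3.000000+3.000000=6.0000
k=2 src: inc=3.000000, refl=3.000000·-1.000000=-3.0000; V=3.000000+3.000000+-3.000000=3.0000
k=3 load: inc=-3.000000, refl=-3.000000·1.000000=-3.0000; V=6.000000+-3.000000+-3.000000=0.0000
k=4 src: inc=-3.000000, refl=-3.000000·-1.000000=3.0000; V=3.000000+-3.000000+3.000000=3.0000
k=5 load: inc=3.000000, refl=3.000000·1.000000=3.0000; V=0.000000+3.000000+3.000000=6.0000
k=6 src: inc=3.000000, refl=3.000000·-1.000000=-3.0000; V=3.000000+3.000000+-3.000000=3.0000
k=7 load: inc=-3.000000, refl=-3.000000·1.000000=-3.0000; V=6.000000+-3.000000+-3.000000=0.0000
k=8 src: inc=-3.000000, refl=-3.000000·-1.000000=3.0000; V=3.000000+-3.000000+3.000000=3.0000
k=9 load: inc=3.000000, refl=3.000000·1.000000=3.0000; V=0.000000+3.000000+3.000000=6.0000

0 0 source 3.0000
1 4 load 6.0000
2 8 source 3.0000
3 12 load 0.0000
4 16 source 3.0000
5 20 load 6.0000
6 24 source 3.0000
7 28 load 0.0000
8 32 source 3.0000
9 36 load 6.0000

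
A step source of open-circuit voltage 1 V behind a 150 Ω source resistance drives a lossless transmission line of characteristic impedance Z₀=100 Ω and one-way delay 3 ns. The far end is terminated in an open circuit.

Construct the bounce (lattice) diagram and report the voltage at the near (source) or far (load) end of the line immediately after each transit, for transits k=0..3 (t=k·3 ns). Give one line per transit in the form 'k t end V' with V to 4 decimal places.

Γ_L=1.000000, Γ_S=0.200000; launch V₁=1·100/250=0.400000
k=0 src: V=0.4000
k=1 load: inc=0.400000, refl=0.400000·1.000000=0.4000; V=0.000000+0.400000+0.400000=0.8000
k=2 src: inc=0.400000, refl=0.400000·0.200000=0.0800; V=0.400000+0.400000+0.080000=0.8800
k=3 load: inc=0.080000, refl=0.080000·1.000000=0.0800; V=0.800000+0.080000+0.080000=0.9600

0 0 source 0.4000
1 3 load 0.8000
2 6 source 0.8800
3 9 load 0.9600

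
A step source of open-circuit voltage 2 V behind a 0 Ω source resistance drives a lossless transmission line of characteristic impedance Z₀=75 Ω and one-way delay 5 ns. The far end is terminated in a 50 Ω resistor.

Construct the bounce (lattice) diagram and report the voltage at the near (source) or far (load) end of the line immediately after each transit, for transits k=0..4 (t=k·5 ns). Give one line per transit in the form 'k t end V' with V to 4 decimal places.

Γ_L=-0.200000, Γ_S=-1.000000; launch V₁=2·75/75=2.000000
k=0 src: V=2.0000
k=1 load: inc=2.000000, refl=2.000000·-0.200000=-0.4000; V=0.000000+2.000000+-0.400000=1.6000
k=2 src: inc=-0.400000, refl=-0.400000·-1.000000=0.4000; V=2.000000+-0.400000+0.400000=2.0000
k=3 load: inc=0.400000, refl=0.400000·-0.200000=-0.0800; V=1.600000+0.400000+-0.080000=1.9200
k=4 src: inc=-0.080000, refl=-0.080000·-1.000000=0.0800; V=2.000000+-0.080000+0.080000=2.0000

0 0 source 2.0000
1 5 load 1.6000
2 10 source 2.0000
3 15 load 1.9200
4 20 source 2.0000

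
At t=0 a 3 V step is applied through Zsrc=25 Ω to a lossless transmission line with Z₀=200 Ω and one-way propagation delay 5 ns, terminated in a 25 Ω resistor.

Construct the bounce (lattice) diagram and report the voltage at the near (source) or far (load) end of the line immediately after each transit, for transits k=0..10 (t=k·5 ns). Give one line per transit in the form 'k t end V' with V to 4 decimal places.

Γ_L=-0.777778, Γ_S=-0.777778; launch V₁=3·200/225=2.666667
k=0 src: V=2.6667
k=1 load: inc=2.666667, refl=2.666667·-0.777778=-2.0741; V=0.000000+2.666667+-2.074074=0.5926
k=2 src: inc=-2.074074, refl=-2.074074·-0.777778=1.6132; V=2.666667+-2.074074+1.613169=2.2058
k=3 load: inc=1.613169, refl=1.613169·-0.777778=-1.2547; V=0.592593+1.613169+-1.254687=0.9511
k=4 src: inc=-1.254687, refl=-1.254687·-0.777778=0.9759; V=2.205761+-1.254687+0.975867=1.9269
k=5 load: inc=0.975867, refl=0.975867·-0.777778=-0.7590; V=0.951075+0.975867+-0.759008=1.1679
k=6 src: inc=-0.759008, refl=-0.759008·-0.777778=0.5903; V=1.926942+-0.759008+0.590340=1.7583
k=7 load: inc=0.590340, refl=0.590340·-0.777778=-0.4592; V=1.167934+0.590340+-0.459153=1.2991
k=8 src: inc=-0.459153, refl=-0.459153·-0.777778=0.3571; V=1.758274+-0.459153+0.357119=1.6562
k=9 load: inc=0.357119, refl=0.357119·-0.777778=-0.2778; V=1.299121+0.357119+-0.277759=1.3785
k=10 src: inc=-0.277759, refl=-0.277759·-0.777778=0.2160; V=1.656240+-0.277759+0.216035=1.5945

0 0 source 2.6667
1 5 load 0.5926
2 10 source 2.2058
3 15 load 0.9511
4 20 source 1.9269
5 25 load 1.1679
6 30 source 1.7583
7 35 load 1.2991
8 40 source 1.6562
9 45 load 1.3785
10 50 source 1.5945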